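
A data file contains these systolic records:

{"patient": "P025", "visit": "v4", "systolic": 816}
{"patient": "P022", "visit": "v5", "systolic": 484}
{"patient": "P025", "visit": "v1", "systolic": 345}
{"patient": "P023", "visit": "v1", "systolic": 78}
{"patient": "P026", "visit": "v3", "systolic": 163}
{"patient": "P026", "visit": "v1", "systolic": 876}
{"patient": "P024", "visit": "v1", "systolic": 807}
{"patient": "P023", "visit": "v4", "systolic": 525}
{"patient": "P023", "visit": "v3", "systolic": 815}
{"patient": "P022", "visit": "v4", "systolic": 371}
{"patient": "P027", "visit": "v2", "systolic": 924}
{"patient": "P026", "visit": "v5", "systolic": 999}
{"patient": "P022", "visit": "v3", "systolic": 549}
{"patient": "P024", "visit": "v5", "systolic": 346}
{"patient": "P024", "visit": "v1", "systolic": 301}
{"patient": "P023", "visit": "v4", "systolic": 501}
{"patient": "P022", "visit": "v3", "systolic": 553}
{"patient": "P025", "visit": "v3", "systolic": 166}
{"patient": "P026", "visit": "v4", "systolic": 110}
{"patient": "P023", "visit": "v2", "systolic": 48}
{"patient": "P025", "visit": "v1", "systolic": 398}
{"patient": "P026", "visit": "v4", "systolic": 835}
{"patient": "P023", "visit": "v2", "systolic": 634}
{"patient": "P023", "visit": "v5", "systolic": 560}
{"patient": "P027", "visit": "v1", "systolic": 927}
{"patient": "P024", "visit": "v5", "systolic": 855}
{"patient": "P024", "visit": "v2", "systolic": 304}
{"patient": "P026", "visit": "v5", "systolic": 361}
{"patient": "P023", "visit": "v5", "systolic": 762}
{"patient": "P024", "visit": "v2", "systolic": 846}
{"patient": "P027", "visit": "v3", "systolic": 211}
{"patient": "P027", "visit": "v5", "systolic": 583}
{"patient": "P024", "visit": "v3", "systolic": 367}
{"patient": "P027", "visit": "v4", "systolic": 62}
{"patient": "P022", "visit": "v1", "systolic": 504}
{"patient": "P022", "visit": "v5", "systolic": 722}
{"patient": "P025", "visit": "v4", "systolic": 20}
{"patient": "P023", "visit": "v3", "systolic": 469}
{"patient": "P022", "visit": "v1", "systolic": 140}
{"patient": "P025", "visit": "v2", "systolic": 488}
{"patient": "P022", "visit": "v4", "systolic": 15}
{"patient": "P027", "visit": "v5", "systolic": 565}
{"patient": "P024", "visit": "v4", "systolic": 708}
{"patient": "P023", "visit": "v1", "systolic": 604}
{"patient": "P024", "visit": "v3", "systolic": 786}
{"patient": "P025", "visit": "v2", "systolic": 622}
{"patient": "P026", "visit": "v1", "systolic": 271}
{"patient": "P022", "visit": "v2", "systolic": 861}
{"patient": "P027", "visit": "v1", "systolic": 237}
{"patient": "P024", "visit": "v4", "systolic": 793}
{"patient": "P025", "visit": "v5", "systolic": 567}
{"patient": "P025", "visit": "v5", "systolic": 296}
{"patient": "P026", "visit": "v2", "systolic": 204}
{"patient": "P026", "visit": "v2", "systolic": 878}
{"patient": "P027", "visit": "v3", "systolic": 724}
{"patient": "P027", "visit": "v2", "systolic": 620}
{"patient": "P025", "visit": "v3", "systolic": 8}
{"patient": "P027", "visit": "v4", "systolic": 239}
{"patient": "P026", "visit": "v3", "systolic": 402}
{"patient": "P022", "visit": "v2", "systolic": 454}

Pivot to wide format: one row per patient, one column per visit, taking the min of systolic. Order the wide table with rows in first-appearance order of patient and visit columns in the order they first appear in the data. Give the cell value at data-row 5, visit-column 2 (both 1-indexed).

346

With rows in first-appearance order of patient, row 5 is patient=P024. visit columns in first-appearance order: v4, v5, v1, v3, v2; column 2 is v5.
Long rows with patient=P024, visit=v5: min(346, 855) = 346.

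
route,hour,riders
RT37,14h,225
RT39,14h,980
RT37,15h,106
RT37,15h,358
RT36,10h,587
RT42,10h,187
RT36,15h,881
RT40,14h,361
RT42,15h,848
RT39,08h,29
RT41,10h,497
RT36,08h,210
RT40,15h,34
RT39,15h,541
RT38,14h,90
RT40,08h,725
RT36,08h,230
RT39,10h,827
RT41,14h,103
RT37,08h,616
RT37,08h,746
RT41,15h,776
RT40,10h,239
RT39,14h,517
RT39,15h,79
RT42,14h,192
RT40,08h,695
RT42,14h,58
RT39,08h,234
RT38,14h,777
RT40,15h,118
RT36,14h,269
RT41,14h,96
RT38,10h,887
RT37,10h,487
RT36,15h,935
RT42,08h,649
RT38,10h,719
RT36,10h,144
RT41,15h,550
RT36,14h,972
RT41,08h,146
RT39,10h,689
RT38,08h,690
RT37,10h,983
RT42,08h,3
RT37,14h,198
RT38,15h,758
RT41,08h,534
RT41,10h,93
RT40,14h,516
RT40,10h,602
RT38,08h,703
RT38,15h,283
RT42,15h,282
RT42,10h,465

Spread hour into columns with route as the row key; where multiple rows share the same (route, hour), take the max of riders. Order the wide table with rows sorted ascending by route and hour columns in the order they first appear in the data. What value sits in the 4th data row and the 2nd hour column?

541

With rows sorted ascending by route, row 4 is route=RT39. hour columns in first-appearance order: 14h, 15h, 10h, 08h; column 2 is 15h.
Long rows with route=RT39, hour=15h: max(541, 79) = 541.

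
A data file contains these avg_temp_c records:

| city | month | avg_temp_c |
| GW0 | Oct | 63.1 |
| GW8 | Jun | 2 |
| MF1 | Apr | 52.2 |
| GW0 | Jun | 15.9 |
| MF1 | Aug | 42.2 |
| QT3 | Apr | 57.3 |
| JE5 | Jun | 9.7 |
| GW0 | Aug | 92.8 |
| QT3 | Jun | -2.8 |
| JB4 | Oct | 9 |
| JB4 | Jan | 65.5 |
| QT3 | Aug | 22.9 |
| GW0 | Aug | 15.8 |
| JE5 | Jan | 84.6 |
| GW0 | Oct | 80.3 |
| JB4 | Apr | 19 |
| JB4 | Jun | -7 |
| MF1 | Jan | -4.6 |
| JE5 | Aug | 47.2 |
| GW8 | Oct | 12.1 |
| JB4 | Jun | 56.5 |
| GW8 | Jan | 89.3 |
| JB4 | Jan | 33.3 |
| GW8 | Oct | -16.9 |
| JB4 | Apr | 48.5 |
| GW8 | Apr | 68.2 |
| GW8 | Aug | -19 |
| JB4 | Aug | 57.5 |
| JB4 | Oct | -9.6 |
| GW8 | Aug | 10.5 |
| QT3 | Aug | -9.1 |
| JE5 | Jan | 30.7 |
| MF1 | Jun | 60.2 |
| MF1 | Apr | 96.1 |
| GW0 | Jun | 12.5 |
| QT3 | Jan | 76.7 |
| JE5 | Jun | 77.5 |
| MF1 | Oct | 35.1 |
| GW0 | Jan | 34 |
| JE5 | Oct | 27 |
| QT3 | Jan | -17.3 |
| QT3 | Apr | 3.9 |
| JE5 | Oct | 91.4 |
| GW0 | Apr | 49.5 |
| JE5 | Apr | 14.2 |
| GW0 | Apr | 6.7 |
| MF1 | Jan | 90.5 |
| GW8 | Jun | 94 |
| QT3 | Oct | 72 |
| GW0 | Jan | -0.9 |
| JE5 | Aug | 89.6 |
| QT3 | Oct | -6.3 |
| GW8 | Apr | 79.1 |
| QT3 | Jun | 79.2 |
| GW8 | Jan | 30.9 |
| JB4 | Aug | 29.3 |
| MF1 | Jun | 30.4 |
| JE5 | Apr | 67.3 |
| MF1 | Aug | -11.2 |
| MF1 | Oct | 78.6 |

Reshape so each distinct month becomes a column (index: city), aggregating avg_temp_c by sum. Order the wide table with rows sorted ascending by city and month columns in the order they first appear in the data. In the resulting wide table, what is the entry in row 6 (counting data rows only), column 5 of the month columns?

With rows sorted ascending by city, row 6 is city=QT3. month columns in first-appearance order: Oct, Jun, Apr, Aug, Jan; column 5 is Jan.
Long rows with city=QT3, month=Jan: 76.7 + -17.3 = 59.4.

59.4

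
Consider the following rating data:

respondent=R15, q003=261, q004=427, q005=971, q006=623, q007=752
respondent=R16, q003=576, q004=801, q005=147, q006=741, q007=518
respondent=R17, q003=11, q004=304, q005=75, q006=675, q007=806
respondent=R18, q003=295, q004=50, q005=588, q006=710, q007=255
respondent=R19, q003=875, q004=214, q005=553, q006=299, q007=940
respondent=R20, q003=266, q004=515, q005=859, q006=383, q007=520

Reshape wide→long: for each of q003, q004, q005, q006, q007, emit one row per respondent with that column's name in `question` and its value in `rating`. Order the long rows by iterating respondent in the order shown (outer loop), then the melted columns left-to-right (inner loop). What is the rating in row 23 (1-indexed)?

553

30 rows total (6 × 5). Row 23: index ⌊(23-1)/5⌋ = 4 into respondent → R19; (23-1) mod 5 = 2 into the melted columns → q005.
So row 23 is (R19, q005, 553); rating = 553.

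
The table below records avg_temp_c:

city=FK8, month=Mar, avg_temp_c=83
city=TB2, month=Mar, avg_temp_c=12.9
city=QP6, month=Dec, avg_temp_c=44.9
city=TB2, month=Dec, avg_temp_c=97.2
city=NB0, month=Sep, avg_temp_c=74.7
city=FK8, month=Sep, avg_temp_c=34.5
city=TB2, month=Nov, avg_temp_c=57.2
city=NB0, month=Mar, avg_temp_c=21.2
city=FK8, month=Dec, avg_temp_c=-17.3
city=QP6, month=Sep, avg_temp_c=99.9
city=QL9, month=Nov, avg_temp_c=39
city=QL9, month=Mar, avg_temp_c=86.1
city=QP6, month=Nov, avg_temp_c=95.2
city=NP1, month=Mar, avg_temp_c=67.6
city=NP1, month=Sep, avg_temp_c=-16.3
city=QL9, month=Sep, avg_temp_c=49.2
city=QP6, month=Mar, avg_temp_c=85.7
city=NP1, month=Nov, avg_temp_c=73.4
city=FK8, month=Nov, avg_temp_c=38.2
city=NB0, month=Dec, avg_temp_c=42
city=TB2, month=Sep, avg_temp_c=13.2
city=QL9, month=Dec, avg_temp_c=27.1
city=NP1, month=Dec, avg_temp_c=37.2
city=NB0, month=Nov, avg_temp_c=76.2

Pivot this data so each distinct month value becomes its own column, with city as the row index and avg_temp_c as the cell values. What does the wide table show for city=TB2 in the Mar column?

Wide layout: rows indexed by city, columns are the 4 distinct month values (Mar, Dec, Sep, Nov).
Cell (city=TB2, month=Mar) draws from the long row where city=TB2 and month=Mar, which has avg_temp_c=12.9.

12.9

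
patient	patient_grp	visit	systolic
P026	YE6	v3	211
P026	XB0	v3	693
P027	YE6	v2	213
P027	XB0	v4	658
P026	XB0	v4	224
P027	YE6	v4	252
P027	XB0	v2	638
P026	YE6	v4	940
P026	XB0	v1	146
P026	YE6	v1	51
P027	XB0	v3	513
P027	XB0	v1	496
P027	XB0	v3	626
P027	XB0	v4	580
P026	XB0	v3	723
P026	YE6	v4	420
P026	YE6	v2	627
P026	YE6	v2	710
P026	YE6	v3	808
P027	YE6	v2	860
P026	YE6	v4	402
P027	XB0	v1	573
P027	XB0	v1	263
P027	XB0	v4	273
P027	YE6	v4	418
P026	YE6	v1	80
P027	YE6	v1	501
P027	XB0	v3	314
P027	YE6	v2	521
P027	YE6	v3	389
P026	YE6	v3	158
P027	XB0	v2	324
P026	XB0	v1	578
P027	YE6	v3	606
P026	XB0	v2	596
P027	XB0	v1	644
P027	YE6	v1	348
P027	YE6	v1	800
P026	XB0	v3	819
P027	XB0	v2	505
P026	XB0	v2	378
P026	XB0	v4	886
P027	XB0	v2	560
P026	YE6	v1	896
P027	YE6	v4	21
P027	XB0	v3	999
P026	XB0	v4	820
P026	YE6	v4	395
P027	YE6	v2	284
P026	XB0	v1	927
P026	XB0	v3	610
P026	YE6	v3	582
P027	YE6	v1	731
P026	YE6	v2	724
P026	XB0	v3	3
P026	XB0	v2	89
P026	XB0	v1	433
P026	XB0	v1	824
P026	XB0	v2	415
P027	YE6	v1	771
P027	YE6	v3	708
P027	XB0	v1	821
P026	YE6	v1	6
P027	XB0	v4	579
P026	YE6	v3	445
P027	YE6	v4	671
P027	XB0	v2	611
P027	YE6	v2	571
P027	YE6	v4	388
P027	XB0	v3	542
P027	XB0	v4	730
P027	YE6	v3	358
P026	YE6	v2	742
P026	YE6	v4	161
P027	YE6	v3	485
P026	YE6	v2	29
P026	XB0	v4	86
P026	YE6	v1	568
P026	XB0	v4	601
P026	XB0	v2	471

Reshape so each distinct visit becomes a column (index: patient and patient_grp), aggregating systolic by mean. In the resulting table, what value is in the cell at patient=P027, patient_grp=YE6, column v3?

Rows with patient=P027, patient_grp=YE6 and visit=v3: systolic values are 389, 606, 708, 358, 485.
(389 + 606 + 708 + 358 + 485) / 5 = 509.20.

509.20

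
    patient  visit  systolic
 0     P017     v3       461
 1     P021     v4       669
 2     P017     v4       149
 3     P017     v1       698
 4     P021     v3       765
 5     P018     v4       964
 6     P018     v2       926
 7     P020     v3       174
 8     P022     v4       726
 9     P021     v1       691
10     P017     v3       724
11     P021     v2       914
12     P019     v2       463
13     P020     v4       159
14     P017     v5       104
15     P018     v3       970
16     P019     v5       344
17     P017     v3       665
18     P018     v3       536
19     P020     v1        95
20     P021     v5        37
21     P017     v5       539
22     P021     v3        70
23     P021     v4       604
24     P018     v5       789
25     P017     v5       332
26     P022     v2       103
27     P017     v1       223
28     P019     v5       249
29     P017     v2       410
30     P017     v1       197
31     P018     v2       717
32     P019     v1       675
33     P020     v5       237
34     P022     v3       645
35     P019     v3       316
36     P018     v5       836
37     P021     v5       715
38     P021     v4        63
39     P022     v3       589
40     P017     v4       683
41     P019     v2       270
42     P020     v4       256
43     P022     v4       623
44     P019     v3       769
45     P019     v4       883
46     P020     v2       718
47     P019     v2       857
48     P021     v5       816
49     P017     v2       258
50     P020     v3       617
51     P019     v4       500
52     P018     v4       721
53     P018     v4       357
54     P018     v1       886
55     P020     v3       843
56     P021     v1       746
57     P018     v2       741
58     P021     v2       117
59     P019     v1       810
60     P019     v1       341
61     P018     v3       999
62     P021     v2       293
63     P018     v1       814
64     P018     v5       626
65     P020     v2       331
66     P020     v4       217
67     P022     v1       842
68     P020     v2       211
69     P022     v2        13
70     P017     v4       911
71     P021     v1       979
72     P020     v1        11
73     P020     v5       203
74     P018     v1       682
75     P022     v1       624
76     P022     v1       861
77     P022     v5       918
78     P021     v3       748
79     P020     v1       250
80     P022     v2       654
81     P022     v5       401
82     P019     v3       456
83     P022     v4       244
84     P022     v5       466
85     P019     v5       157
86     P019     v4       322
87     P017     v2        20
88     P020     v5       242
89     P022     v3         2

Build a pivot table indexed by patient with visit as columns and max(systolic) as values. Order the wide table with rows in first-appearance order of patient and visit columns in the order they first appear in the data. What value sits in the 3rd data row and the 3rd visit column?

886

With rows in first-appearance order of patient, row 3 is patient=P018. visit columns in first-appearance order: v3, v4, v1, v2, v5; column 3 is v1.
Long rows with patient=P018, visit=v1: max(886, 814, 682) = 886.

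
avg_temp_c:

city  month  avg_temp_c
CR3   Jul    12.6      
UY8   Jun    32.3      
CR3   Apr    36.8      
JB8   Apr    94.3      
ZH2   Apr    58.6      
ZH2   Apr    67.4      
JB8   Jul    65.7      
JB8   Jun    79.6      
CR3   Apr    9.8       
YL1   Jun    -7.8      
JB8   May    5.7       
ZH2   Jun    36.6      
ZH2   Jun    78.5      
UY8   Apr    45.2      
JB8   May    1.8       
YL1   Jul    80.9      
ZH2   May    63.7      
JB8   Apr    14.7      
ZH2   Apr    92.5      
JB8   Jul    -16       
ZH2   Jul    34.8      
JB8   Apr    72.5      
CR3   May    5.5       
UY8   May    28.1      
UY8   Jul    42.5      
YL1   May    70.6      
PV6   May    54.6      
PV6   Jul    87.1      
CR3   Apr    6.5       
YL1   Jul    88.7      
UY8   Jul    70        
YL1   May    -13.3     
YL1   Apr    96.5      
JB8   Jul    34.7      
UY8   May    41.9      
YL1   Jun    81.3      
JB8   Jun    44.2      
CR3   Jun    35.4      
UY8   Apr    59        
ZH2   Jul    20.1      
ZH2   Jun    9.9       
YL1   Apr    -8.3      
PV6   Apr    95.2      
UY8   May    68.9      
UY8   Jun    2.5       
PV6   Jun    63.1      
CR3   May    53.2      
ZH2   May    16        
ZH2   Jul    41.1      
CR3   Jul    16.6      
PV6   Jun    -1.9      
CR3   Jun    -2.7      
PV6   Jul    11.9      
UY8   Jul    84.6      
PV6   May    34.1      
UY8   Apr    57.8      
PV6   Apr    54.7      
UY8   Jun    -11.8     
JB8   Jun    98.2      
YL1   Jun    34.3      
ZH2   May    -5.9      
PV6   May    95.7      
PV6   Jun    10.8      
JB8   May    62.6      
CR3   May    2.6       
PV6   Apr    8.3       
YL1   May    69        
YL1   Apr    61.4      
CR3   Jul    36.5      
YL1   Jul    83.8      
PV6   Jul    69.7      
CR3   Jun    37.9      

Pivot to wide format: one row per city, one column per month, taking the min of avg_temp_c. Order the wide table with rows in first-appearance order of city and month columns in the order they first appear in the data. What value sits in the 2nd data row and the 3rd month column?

45.2

With rows in first-appearance order of city, row 2 is city=UY8. month columns in first-appearance order: Jul, Jun, Apr, May; column 3 is Apr.
Long rows with city=UY8, month=Apr: min(45.2, 59, 57.8) = 45.2.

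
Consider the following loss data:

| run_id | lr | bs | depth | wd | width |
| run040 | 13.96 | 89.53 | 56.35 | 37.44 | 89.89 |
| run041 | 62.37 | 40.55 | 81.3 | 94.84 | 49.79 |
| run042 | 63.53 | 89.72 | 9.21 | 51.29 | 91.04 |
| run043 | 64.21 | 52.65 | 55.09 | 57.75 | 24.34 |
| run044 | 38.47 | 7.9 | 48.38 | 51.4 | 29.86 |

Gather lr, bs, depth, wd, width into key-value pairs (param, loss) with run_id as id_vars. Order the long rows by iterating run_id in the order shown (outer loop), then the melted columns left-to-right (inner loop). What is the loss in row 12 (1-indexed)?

25 rows total (5 × 5). Row 12: index ⌊(12-1)/5⌋ = 2 into run_id → run042; (12-1) mod 5 = 1 into the melted columns → bs.
So row 12 is (run042, bs, 89.72); loss = 89.72.

89.72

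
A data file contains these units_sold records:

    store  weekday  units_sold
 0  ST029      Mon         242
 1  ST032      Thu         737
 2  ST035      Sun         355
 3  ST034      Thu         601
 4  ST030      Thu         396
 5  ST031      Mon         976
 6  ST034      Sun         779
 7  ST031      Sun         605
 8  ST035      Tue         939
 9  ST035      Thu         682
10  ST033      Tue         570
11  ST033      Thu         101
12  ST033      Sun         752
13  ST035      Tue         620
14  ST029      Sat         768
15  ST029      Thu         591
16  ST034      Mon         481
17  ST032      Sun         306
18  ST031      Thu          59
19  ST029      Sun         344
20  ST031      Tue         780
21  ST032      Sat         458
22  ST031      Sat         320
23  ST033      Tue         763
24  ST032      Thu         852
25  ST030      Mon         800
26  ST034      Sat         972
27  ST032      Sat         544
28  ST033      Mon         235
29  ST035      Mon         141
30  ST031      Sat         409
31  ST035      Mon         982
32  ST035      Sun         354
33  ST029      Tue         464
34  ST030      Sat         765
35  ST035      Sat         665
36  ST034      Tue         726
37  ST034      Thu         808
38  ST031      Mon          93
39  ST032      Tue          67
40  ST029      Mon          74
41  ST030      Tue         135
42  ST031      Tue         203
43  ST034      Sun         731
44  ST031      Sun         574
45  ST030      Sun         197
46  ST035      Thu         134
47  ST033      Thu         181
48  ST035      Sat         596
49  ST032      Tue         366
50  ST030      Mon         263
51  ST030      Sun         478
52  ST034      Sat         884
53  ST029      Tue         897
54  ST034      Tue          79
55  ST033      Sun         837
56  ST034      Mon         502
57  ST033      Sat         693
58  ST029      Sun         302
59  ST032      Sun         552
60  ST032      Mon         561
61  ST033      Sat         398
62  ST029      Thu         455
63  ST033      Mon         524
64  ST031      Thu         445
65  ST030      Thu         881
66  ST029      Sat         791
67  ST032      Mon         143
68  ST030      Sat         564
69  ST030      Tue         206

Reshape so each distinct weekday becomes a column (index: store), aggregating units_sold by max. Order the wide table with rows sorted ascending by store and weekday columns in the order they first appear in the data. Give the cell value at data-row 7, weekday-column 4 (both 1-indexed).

With rows sorted ascending by store, row 7 is store=ST035. weekday columns in first-appearance order: Mon, Thu, Sun, Tue, Sat; column 4 is Tue.
Long rows with store=ST035, weekday=Tue: max(939, 620) = 939.

939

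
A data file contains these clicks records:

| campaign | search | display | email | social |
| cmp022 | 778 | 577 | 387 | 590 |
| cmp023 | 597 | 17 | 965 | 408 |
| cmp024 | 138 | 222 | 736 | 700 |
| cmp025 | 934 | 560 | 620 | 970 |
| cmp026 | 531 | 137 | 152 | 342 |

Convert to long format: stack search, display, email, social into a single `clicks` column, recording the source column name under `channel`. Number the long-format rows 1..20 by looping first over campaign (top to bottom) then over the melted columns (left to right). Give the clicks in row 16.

20 rows total (5 × 4). Row 16: index ⌊(16-1)/4⌋ = 3 into campaign → cmp025; (16-1) mod 4 = 3 into the melted columns → social.
So row 16 is (cmp025, social, 970); clicks = 970.

970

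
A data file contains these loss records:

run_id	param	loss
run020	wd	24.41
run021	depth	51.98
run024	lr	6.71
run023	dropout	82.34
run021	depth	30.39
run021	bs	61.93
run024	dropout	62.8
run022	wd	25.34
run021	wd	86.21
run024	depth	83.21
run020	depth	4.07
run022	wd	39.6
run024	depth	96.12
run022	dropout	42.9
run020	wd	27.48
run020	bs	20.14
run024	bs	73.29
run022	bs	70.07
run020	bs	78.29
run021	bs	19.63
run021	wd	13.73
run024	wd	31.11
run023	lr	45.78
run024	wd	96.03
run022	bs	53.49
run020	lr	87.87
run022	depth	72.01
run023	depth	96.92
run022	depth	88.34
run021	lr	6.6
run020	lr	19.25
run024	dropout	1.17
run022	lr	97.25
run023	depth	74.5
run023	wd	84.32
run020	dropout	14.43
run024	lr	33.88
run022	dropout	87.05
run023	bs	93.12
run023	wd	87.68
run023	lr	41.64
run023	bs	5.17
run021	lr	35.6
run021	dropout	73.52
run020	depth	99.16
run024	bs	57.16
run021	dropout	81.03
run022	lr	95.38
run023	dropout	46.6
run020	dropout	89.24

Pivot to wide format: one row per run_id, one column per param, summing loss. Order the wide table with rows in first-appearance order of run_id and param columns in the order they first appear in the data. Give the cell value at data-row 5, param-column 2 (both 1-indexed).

160.35

With rows in first-appearance order of run_id, row 5 is run_id=run022. param columns in first-appearance order: wd, depth, lr, dropout, bs; column 2 is depth.
Long rows with run_id=run022, param=depth: 72.01 + 88.34 = 160.35.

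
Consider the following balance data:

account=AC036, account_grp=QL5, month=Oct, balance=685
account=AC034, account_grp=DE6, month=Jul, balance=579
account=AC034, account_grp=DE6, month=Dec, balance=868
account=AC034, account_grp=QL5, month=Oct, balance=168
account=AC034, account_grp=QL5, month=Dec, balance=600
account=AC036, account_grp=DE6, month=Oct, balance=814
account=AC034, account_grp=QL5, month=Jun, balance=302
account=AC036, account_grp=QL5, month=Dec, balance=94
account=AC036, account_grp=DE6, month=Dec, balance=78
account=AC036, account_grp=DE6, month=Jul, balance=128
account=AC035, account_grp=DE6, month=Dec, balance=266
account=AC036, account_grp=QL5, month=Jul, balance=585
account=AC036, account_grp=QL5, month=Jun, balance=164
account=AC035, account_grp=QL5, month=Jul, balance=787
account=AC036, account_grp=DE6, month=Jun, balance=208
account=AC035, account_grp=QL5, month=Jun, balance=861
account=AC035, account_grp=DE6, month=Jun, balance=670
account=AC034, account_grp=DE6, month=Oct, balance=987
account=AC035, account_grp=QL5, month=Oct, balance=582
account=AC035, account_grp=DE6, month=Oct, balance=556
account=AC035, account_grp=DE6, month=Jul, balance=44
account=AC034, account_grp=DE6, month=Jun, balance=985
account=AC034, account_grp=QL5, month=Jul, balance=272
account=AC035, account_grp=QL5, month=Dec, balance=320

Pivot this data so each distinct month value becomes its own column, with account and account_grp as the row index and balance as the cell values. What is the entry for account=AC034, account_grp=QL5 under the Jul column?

272

Wide layout: rows indexed by account and account_grp, columns are the 4 distinct month values (Oct, Jul, Dec, Jun).
Cell (account=AC034, account_grp=QL5, month=Jul) draws from the long row where account=AC034, account_grp=QL5 and month=Jul, which has balance=272.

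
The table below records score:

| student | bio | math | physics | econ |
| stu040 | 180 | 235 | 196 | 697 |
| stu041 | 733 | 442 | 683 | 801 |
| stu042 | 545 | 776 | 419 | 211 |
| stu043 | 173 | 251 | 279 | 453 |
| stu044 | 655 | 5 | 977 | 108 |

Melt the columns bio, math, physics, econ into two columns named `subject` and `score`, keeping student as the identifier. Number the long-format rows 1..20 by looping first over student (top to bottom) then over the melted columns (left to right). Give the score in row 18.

20 rows total (5 × 4). Row 18: index ⌊(18-1)/4⌋ = 4 into student → stu044; (18-1) mod 4 = 1 into the melted columns → math.
So row 18 is (stu044, math, 5); score = 5.

5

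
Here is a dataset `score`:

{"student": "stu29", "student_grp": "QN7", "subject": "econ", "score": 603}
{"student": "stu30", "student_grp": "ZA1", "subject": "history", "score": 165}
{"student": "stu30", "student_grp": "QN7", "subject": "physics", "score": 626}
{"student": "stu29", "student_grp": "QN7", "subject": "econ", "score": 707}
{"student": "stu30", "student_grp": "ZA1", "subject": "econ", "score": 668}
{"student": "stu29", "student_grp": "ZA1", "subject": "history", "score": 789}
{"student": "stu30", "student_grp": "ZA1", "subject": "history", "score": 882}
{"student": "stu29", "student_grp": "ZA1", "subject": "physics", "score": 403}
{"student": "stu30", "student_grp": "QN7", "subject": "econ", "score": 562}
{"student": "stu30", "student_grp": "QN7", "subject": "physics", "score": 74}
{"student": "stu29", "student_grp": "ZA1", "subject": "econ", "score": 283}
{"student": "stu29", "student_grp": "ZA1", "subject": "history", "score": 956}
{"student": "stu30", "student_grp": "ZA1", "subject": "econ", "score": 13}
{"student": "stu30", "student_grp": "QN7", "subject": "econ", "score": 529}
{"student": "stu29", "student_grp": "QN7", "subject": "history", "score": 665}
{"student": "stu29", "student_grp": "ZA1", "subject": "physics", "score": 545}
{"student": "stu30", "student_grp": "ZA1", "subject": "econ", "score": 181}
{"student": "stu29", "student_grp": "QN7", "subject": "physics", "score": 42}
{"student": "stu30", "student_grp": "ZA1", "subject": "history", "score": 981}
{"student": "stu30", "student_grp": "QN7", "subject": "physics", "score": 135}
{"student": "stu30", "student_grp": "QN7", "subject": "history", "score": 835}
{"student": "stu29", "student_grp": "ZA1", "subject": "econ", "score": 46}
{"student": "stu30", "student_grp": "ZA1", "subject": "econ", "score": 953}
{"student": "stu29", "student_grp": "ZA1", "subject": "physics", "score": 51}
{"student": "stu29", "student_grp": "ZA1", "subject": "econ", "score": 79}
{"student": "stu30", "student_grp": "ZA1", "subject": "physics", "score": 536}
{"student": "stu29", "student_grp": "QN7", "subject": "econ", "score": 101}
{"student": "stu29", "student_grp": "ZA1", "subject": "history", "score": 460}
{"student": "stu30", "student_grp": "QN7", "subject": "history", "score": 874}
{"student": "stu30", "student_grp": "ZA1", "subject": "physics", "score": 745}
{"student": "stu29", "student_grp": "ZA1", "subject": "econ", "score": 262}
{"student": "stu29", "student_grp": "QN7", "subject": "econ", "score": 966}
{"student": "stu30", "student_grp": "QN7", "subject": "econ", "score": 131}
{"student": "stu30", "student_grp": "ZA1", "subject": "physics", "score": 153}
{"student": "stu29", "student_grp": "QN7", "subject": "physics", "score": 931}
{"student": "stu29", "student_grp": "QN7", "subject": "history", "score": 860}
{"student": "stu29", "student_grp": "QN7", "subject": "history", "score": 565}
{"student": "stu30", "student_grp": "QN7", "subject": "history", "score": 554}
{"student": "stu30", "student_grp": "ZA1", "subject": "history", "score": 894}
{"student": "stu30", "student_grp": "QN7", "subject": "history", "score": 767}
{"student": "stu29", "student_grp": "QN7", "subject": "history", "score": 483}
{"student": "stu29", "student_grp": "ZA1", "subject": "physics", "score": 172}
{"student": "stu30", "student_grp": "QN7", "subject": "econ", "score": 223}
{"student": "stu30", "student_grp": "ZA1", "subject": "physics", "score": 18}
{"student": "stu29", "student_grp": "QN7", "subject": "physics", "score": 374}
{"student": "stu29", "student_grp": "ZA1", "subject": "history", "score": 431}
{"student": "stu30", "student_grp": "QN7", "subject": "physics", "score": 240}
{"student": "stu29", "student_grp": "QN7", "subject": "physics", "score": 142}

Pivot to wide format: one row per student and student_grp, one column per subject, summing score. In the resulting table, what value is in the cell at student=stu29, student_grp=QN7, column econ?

Rows with student=stu29, student_grp=QN7 and subject=econ: score values are 603, 707, 101, 966.
603 + 707 + 101 + 966 = 2377.

2377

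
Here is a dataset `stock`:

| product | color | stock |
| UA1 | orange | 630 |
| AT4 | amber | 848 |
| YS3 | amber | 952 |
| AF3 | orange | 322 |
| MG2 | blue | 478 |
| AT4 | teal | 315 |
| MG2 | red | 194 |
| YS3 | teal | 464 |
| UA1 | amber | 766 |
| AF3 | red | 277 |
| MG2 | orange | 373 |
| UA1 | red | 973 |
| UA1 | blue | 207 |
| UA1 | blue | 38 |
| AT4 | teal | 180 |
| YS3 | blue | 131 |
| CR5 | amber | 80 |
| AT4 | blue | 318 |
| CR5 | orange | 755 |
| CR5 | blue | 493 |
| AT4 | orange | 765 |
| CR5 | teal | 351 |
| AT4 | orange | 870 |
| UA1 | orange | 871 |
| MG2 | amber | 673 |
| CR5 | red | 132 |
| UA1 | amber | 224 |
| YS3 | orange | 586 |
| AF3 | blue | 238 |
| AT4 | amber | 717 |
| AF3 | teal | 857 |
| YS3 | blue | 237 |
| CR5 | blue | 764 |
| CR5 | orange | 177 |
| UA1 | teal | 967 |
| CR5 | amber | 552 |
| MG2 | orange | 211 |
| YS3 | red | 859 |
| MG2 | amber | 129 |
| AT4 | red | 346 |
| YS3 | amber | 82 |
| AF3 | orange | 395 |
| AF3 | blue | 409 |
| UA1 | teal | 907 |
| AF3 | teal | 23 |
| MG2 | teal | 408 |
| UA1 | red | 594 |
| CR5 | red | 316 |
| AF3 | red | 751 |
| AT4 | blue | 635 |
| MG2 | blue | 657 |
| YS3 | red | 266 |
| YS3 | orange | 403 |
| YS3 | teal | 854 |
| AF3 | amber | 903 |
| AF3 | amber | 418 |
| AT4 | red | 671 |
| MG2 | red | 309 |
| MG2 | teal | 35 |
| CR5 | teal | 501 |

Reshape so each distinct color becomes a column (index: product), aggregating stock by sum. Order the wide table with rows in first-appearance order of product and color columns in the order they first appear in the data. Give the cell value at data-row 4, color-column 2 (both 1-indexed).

1321

With rows in first-appearance order of product, row 4 is product=AF3. color columns in first-appearance order: orange, amber, blue, teal, red; column 2 is amber.
Long rows with product=AF3, color=amber: 903 + 418 = 1321.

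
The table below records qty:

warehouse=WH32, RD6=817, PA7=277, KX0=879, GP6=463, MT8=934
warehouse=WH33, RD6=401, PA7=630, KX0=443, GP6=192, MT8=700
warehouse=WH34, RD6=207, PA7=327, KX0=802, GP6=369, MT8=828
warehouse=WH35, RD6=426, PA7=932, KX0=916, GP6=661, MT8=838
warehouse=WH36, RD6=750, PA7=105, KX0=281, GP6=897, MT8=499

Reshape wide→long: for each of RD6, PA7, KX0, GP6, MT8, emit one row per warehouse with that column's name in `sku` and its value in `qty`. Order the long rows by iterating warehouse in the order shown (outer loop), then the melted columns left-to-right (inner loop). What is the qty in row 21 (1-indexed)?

25 rows total (5 × 5). Row 21: index ⌊(21-1)/5⌋ = 4 into warehouse → WH36; (21-1) mod 5 = 0 into the melted columns → RD6.
So row 21 is (WH36, RD6, 750); qty = 750.

750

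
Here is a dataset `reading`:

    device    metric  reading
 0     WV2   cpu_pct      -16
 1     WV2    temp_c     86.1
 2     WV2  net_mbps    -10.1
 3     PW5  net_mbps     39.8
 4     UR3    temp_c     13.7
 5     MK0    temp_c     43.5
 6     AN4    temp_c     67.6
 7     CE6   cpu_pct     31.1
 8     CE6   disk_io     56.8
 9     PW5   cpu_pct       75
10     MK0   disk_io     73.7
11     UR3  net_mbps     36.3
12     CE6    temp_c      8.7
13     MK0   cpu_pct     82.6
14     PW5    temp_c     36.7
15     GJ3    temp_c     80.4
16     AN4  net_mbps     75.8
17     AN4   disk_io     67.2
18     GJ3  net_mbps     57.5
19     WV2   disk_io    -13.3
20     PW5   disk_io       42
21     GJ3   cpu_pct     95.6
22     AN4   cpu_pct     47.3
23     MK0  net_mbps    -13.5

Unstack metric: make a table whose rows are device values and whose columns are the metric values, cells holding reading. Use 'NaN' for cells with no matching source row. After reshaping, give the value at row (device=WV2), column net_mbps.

The long row with device=WV2, metric=net_mbps has reading=-10.1.

-10.1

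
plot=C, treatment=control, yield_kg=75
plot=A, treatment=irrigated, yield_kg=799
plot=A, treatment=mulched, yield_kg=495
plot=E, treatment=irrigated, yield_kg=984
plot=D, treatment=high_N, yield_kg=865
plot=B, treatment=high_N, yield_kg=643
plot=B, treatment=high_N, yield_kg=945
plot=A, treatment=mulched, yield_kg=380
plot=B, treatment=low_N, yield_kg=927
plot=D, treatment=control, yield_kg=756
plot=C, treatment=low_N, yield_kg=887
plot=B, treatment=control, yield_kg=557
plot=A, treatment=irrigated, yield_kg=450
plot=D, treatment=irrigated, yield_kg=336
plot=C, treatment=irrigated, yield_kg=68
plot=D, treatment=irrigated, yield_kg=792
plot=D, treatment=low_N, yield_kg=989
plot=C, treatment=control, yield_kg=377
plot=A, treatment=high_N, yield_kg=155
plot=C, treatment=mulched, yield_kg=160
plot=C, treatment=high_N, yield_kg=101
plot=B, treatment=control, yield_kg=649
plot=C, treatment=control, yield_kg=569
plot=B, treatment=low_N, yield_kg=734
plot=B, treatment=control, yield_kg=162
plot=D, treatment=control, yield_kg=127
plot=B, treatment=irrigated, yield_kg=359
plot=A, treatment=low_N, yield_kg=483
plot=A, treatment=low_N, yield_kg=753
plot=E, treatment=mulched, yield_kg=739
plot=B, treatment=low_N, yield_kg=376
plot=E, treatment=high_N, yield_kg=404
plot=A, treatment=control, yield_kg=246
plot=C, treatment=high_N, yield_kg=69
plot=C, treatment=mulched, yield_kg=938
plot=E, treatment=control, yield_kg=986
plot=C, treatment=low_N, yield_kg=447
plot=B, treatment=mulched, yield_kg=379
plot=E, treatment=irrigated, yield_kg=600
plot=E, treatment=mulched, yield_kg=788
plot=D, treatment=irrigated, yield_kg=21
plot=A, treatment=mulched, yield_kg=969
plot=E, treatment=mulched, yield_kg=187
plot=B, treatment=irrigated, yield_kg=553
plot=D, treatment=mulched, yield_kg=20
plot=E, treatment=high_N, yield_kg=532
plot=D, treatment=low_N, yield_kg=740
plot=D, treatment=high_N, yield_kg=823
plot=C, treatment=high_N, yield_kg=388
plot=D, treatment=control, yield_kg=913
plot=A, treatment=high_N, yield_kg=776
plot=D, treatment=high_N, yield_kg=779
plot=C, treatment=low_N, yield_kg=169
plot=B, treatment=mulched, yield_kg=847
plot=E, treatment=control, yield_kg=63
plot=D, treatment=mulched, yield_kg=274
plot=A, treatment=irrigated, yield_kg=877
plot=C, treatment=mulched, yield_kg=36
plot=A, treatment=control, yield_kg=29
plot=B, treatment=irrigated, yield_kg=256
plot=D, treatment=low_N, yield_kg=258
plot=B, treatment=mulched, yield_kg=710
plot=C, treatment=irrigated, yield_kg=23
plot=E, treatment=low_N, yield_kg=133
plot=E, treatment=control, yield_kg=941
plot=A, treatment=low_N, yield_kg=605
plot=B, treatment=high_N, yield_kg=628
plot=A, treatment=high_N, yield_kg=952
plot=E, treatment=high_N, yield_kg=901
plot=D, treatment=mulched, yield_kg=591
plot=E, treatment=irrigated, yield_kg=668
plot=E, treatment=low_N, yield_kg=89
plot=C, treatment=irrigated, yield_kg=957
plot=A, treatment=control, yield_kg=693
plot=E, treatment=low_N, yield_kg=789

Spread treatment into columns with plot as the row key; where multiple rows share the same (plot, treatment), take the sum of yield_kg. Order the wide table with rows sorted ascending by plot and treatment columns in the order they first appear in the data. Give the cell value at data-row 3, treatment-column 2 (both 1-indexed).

1048

With rows sorted ascending by plot, row 3 is plot=C. treatment columns in first-appearance order: control, irrigated, mulched, high_N, low_N; column 2 is irrigated.
Long rows with plot=C, treatment=irrigated: 68 + 23 + 957 = 1048.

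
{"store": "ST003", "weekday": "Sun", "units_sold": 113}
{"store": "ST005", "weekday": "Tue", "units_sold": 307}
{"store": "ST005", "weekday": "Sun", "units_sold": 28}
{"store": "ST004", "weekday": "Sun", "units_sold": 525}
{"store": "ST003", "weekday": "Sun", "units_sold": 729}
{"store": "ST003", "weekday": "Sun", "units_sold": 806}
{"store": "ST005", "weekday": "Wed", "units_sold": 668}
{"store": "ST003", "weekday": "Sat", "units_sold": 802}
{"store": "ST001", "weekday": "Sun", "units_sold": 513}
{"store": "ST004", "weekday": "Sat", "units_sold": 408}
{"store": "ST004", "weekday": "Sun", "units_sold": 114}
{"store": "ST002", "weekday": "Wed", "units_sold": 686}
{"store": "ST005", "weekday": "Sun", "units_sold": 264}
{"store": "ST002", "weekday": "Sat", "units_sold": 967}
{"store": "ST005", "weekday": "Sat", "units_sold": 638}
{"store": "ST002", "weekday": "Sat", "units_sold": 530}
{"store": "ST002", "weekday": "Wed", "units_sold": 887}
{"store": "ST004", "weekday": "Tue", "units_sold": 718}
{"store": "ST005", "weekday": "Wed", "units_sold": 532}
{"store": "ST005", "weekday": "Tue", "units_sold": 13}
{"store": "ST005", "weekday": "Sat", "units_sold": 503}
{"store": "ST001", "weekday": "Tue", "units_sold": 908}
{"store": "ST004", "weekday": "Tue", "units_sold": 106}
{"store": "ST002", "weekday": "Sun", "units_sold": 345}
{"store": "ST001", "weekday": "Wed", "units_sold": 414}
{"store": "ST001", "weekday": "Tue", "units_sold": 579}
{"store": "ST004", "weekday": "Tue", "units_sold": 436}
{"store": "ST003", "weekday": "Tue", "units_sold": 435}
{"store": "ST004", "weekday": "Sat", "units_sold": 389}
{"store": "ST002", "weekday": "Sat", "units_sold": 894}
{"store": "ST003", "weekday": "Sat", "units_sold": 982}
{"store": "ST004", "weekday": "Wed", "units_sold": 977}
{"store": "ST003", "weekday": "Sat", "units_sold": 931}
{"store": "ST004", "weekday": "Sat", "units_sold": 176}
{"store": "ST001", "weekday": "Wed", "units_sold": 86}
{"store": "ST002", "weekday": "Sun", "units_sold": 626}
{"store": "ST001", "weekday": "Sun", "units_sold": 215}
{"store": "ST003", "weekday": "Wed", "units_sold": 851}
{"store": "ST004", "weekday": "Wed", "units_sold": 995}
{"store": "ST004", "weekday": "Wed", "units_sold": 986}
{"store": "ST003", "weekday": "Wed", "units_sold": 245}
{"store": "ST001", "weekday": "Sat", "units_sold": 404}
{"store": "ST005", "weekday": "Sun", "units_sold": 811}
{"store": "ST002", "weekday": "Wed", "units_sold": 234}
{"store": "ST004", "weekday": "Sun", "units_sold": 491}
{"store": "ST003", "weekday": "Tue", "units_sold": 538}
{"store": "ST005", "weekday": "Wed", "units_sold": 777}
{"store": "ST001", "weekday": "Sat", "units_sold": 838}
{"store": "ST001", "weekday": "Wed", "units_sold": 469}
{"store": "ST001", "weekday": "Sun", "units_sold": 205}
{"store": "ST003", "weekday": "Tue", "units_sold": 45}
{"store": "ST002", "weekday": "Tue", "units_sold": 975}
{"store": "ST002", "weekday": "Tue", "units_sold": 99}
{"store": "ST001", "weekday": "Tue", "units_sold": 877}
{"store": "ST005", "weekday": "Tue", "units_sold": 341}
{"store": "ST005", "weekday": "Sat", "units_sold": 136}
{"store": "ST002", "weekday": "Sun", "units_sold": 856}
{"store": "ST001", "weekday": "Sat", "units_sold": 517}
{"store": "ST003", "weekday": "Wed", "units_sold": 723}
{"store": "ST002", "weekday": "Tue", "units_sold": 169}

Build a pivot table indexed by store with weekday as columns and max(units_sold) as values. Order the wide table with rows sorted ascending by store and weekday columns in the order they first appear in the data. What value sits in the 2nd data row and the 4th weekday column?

With rows sorted ascending by store, row 2 is store=ST002. weekday columns in first-appearance order: Sun, Tue, Wed, Sat; column 4 is Sat.
Long rows with store=ST002, weekday=Sat: max(967, 530, 894) = 967.

967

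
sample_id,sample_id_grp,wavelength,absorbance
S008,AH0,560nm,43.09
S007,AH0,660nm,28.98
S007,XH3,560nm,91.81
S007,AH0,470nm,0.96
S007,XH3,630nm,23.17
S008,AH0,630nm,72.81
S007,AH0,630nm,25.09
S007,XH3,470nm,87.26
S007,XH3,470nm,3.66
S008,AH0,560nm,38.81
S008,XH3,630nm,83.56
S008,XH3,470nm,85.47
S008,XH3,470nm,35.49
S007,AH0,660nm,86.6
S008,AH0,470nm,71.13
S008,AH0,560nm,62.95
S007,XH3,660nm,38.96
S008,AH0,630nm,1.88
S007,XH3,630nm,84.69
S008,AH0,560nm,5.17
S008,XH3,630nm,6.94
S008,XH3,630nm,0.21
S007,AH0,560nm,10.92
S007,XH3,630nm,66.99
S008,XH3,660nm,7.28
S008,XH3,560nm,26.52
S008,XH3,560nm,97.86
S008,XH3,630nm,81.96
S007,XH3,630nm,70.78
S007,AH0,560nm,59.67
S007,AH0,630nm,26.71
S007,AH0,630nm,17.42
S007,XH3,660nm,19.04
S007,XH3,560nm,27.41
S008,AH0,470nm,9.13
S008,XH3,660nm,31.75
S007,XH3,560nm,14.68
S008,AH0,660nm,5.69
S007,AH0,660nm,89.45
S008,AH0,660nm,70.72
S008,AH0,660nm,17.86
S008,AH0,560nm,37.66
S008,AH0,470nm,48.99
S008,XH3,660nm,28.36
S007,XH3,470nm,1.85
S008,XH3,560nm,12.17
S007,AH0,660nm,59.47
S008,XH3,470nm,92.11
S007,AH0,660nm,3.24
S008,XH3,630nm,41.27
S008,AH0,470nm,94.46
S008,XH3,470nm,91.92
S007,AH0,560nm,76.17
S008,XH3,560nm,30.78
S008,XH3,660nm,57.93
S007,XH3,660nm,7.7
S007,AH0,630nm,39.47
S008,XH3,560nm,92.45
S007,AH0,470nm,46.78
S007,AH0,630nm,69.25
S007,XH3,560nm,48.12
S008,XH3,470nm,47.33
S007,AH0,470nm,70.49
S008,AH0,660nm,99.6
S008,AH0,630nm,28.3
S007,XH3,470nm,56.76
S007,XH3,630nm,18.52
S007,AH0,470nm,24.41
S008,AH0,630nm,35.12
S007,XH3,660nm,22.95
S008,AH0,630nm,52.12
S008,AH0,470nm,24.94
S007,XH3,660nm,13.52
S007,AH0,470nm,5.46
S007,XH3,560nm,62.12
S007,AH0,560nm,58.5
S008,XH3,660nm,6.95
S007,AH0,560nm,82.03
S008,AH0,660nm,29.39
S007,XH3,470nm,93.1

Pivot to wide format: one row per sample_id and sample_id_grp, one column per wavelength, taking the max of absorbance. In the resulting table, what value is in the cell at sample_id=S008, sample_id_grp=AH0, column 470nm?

Rows with sample_id=S008, sample_id_grp=AH0 and wavelength=470nm: absorbance values are 71.13, 9.13, 48.99, 94.46, 24.94.
max(71.13, 9.13, 48.99, 94.46, 24.94) = 94.46.

94.46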